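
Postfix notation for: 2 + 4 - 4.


Left to right (same or higher precedence on left)
Postfix: 2 4 + 4 -


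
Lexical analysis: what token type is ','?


Pattern: delimiter/punctuation
Type: PUNCTUATION


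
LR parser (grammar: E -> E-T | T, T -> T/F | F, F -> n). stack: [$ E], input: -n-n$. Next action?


shift '-' to continue E -> E-T
Action: shift


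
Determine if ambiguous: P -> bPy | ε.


balanced b^n…y^n: each string has a unique parse
Unambiguous


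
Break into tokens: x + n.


Scan left to right, longest-match per lexeme
Tokens: ID(x), OP(+), ID(n)


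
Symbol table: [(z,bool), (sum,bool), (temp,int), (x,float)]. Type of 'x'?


Lookup 'x' → type float


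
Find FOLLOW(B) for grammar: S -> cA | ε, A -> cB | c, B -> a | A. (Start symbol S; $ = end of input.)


$ ∈ FOLLOW(S). For each A -> αBβ: add FIRST(β)\{ε} to FOLLOW(B); if β nullable, add FOLLOW(A).
FOLLOW(B) = {$}


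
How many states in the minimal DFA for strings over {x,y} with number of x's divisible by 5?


Track (count of x) mod 5: states 0..4, accept at 0
Minimal DFA: 5 states


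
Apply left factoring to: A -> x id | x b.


Common prefix: 'x'
Factored: A -> x A', A' -> id | b


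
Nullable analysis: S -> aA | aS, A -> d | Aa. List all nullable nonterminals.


A nonterminal is nullable iff some alternative derives ε (directly, or every symbol in it is nullable)
Nullable: {}


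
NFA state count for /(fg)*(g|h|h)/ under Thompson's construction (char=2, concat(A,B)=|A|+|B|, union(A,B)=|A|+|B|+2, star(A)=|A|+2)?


Syntax tree has 5 char leaf(s), 2 union(s), 1 star(s)
chars contribute 5×2 = 10; each union adds +2; each star adds +2
Total: 10 + 4 + 2 = 16 states


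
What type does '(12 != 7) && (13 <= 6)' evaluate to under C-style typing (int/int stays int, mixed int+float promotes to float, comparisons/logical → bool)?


Operand types: bool && bool
Rule: logical operators take bool operands and yield bool
Result type: bool


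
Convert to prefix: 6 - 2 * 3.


'*' binds tighter: tree is (- 6 (* 2 3))
Prefix: - 6 * 2 3


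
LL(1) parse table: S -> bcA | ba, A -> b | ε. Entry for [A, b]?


For [A, b]: 'b' ∈ FIRST(b)
Entry: A -> b


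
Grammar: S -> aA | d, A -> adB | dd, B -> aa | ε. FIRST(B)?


Per alternative of B: FIRST(aa) = {a}; FIRST(ε) = {ε}
FIRST(B) = {a, ε}


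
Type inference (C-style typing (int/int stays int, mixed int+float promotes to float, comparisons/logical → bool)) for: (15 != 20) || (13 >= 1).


Operand types: bool || bool
Rule: logical operators take bool operands and yield bool
Result type: bool


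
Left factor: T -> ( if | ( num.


Common prefix: '('
Factored: T -> ( T', T' -> if | num


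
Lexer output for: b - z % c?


Scan left to right, longest-match per lexeme
Tokens: ID(b), OP(-), ID(z), OP(%), ID(c)


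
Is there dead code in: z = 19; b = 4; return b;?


z is assigned but never read
Dead: 'z = 19'


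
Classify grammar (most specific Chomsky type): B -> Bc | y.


Left-linear: every RHS is a terminal or one nonterminal followed by a terminal
Classification: Type 3 (Regular)


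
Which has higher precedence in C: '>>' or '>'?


'>>' is shift (level 8); '>' is relational (level 7)
Higher level binds tighter
'>>' has higher precedence than '>'


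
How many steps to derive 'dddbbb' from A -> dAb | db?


Derivation: A => dAb => ddAbb => dddbbb
Steps: 3


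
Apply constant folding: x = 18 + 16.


18 + 16 = 34 at compile time
Optimized: x = 34


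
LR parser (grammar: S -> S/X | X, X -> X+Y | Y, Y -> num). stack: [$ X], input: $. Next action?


lookahead ∉ {+} so X won't extend; reduce S -> X
Action: reduce (S -> X)


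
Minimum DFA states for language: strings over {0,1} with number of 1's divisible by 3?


Track (count of 1) mod 3: states 0..2, accept at 0
Minimal DFA: 3 states


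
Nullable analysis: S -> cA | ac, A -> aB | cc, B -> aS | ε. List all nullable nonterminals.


A nonterminal is nullable iff some alternative derives ε (directly, or every symbol in it is nullable)
Nullable: {B}


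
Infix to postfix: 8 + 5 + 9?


Left to right (same or higher precedence on left)
Postfix: 8 5 + 9 +


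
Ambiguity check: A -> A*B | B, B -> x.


precedence layered via separate nonterminal B: deterministic
Unambiguous


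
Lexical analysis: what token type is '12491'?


Pattern: digits only
Type: INTEGER_LITERAL


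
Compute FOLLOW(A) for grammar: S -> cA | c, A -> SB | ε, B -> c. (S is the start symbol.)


$ ∈ FOLLOW(S). For each A -> αBβ: add FIRST(β)\{ε} to FOLLOW(B); if β nullable, add FOLLOW(A).
FOLLOW(A) = {$, c}


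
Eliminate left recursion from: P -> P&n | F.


Left-recursive alternatives: P&n; non-recursive: F
Introduce P': P -> FP', P' -> &nP' | ε


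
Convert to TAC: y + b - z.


Break into single-operator statements:
t1 = y + b
t2 = t1 - z


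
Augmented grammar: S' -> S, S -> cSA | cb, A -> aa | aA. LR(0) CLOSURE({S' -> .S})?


Start: S' -> .S
For each item with dot before a nonterminal B, add B -> .γ for every B-production
Closure: [S' -> .S, S -> .cSA, S -> .cb]


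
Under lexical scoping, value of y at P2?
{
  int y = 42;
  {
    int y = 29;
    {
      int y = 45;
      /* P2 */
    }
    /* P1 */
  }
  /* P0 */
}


y declared in the same block as P2
y = 45


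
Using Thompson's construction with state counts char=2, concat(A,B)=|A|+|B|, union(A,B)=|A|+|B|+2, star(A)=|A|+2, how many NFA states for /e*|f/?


Syntax tree has 2 char leaf(s), 1 union(s), 1 star(s)
chars contribute 2×2 = 4; each union adds +2; each star adds +2
Total: 4 + 2 + 2 = 8 states


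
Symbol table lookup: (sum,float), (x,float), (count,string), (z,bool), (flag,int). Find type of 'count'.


Lookup 'count' → type string


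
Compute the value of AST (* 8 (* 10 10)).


Evaluate inner: (* 10 10) = 100
Evaluate root: (* 8 100) = 800
Result: 800


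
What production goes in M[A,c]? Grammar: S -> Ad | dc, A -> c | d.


For [A, c]: 'c' ∈ FIRST(c)
Entry: A -> c


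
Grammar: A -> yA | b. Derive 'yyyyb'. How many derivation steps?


Derivation: A => yA => yyA => yyyA => yyyyA => yyyyb
Steps: 5


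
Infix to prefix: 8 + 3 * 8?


'*' binds tighter: tree is (+ 8 (* 3 8))
Prefix: + 8 * 3 8


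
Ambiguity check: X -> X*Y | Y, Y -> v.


precedence layered via separate nonterminal Y: deterministic
Unambiguous


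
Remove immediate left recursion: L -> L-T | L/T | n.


Left-recursive alternatives: L-T, L/T; non-recursive: n
Introduce L': L -> nL', L' -> -TL' | /TL' | ε


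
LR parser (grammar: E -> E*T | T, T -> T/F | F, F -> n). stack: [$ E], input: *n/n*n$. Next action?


shift '*' to continue E -> E*T
Action: shift


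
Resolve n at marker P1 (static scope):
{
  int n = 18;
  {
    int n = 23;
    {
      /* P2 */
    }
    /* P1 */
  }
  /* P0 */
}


n declared in the same block as P1
n = 23


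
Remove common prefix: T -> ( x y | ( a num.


Common prefix: '('
Factored: T -> ( T', T' -> x y | a num


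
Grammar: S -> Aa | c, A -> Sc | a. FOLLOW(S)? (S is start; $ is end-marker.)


$ ∈ FOLLOW(S). For each A -> αBβ: add FIRST(β)\{ε} to FOLLOW(B); if β nullable, add FOLLOW(A).
FOLLOW(S) = {$, c}


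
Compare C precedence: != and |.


'!=' is equality (level 6); '|' is bitwise OR (level 3)
Higher level binds tighter
'!=' has higher precedence than '|'


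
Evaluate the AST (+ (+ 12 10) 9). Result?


Evaluate inner: (+ 12 10) = 22
Evaluate root: (+ 22 9) = 31
Result: 31


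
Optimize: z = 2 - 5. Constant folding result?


2 - 5 = -3 at compile time
Optimized: z = -3


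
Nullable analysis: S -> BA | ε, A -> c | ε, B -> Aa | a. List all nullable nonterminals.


A nonterminal is nullable iff some alternative derives ε (directly, or every symbol in it is nullable)
Nullable: {A, S}


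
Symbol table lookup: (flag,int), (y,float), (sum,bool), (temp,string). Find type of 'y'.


Lookup 'y' → type float


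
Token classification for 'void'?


Pattern: reserved word
Type: KEYWORD


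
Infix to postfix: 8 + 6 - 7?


Left to right (same or higher precedence on left)
Postfix: 8 6 + 7 -


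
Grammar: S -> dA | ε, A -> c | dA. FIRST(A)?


Per alternative of A: FIRST(c) = {c}; FIRST(dA) = {d}
FIRST(A) = {c, d}


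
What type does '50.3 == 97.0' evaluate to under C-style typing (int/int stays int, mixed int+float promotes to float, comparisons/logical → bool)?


Operand types: float == float
Rule: comparison yields bool
Result type: bool


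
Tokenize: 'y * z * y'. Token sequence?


Scan left to right, longest-match per lexeme
Tokens: ID(y), OP(*), ID(z), OP(*), ID(y)


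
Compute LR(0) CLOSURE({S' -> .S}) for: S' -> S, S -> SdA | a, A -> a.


Start: S' -> .S
For each item with dot before a nonterminal B, add B -> .γ for every B-production
Closure: [S' -> .S, S -> .SdA, S -> .a]


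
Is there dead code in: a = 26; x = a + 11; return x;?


a is read by x's definition; x is returned
No dead code


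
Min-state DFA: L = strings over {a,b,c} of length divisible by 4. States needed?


Track length mod 4: states 0..3, accept at 0
Minimal DFA: 4 states


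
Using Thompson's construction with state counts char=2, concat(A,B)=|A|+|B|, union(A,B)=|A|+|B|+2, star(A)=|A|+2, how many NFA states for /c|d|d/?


Syntax tree has 3 char leaf(s), 2 union(s), 0 star(s)
chars contribute 3×2 = 6; each union adds +2; each star adds +2
Total: 6 + 4 + 0 = 10 states


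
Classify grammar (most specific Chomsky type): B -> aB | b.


Right-linear: every RHS is a terminal or a terminal followed by one nonterminal
Classification: Type 3 (Regular)


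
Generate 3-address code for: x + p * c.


Break into single-operator statements:
t1 = p * c
t2 = x + t1


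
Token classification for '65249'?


Pattern: digits only
Type: INTEGER_LITERAL


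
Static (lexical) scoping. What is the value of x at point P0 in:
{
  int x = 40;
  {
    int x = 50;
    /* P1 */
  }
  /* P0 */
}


x declared in the same block as P0
x = 40


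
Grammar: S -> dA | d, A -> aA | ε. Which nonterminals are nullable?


A nonterminal is nullable iff some alternative derives ε (directly, or every symbol in it is nullable)
Nullable: {A}


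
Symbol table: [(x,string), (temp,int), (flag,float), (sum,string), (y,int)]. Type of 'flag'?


Lookup 'flag' → type float


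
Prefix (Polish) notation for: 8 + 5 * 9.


'*' binds tighter: tree is (+ 8 (* 5 9))
Prefix: + 8 * 5 9


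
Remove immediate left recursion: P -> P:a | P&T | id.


Left-recursive alternatives: P:a, P&T; non-recursive: id
Introduce P': P -> idP', P' -> :aP' | &TP' | ε


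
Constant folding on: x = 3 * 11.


3 * 11 = 33 at compile time
Optimized: x = 33


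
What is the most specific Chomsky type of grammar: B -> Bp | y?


Left-linear: every RHS is a terminal or one nonterminal followed by a terminal
Classification: Type 3 (Regular)


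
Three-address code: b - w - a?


Break into single-operator statements:
t1 = b - w
t2 = t1 - a


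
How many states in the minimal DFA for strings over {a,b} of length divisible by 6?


Track length mod 6: states 0..5, accept at 0
Minimal DFA: 6 states


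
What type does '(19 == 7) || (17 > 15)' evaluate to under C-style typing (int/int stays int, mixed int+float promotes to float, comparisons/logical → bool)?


Operand types: bool || bool
Rule: logical operators take bool operands and yield bool
Result type: bool


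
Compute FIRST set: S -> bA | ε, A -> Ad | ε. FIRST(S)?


Per alternative of S: FIRST(bA) = {b}; FIRST(ε) = {ε}
FIRST(S) = {b, ε}


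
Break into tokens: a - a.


Scan left to right, longest-match per lexeme
Tokens: ID(a), OP(-), ID(a)


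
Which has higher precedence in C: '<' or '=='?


'<' is relational (level 7); '==' is equality (level 6)
Higher level binds tighter
'<' has higher precedence than '=='


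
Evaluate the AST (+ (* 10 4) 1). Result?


Evaluate inner: (* 10 4) = 40
Evaluate root: (+ 40 1) = 41
Result: 41


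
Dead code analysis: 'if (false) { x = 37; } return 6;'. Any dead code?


condition is constant false, so the whole block is unreachable
Dead: 'if (false) { x = 37; }'


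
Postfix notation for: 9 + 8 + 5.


Left to right (same or higher precedence on left)
Postfix: 9 8 + 5 +


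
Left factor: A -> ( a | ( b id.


Common prefix: '('
Factored: A -> ( A', A' -> a | b id


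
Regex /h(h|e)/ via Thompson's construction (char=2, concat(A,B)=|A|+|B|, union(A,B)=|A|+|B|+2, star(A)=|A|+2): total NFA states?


Syntax tree has 3 char leaf(s), 1 union(s), 0 star(s)
chars contribute 3×2 = 6; each union adds +2; each star adds +2
Total: 6 + 2 + 0 = 8 states


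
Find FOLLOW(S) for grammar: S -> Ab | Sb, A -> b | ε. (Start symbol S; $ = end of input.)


$ ∈ FOLLOW(S). For each A -> αBβ: add FIRST(β)\{ε} to FOLLOW(B); if β nullable, add FOLLOW(A).
FOLLOW(S) = {$, b}


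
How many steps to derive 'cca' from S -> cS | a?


Derivation: S => cS => ccS => cca
Steps: 3


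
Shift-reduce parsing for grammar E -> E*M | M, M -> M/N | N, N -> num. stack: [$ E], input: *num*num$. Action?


shift '*' to continue E -> E*M
Action: shift


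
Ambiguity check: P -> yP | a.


right-linear, alternatives start with distinct terminals 'y' vs 'a': unique leftmost derivation
Unambiguous


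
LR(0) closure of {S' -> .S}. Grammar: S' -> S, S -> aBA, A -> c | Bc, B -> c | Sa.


Start: S' -> .S
For each item with dot before a nonterminal B, add B -> .γ for every B-production
Closure: [S' -> .S, S -> .aBA]


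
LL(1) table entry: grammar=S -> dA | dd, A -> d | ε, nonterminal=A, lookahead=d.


For [A, d]: 'd' ∈ FIRST(d)
Entry: A -> d


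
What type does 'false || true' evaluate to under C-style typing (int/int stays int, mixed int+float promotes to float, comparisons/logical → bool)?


Operand types: bool || bool
Rule: logical operators take bool operands and yield bool
Result type: bool


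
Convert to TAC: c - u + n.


Break into single-operator statements:
t1 = c - u
t2 = t1 + n


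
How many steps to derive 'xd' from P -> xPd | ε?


Derivation: P => xPd => xd
Steps: 2


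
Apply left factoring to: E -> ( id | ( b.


Common prefix: '('
Factored: E -> ( E', E' -> id | b


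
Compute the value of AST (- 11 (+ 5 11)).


Evaluate inner: (+ 5 11) = 16
Evaluate root: (- 11 16) = -5
Result: -5


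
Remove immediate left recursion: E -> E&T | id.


Left-recursive alternatives: E&T; non-recursive: id
Introduce E': E -> idE', E' -> &TE' | ε


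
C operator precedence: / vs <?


'/' is multiplicative (level 10); '<' is relational (level 7)
Higher level binds tighter
'/' has higher precedence than '<'


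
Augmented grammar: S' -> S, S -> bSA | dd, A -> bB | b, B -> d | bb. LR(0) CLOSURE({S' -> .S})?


Start: S' -> .S
For each item with dot before a nonterminal B, add B -> .γ for every B-production
Closure: [S' -> .S, S -> .bSA, S -> .dd]


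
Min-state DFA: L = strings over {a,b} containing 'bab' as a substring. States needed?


KMP-style automaton: 3 progress states + 1 absorbing accept = 4
Minimal DFA: 4 states


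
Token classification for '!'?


Pattern: operator symbol
Type: OPERATOR


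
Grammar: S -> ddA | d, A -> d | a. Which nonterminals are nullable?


A nonterminal is nullable iff some alternative derives ε (directly, or every symbol in it is nullable)
Nullable: {}


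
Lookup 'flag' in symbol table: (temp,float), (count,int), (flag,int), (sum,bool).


Lookup 'flag' → type int


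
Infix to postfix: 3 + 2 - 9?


Left to right (same or higher precedence on left)
Postfix: 3 2 + 9 -


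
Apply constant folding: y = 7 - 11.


7 - 11 = -4 at compile time
Optimized: y = -4


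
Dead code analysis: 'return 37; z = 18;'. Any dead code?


statement follows a return and is unreachable
Dead: 'z = 18'


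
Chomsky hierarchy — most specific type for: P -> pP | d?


Right-linear: every RHS is a terminal or a terminal followed by one nonterminal
Classification: Type 3 (Regular)


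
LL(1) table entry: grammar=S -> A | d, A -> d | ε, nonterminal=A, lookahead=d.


For [A, d]: 'd' ∈ FIRST(d)
Entry: A -> d


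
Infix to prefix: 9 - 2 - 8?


left-to-right (same/higher precedence on left): tree is (- (- 9 2) 8)
Prefix: - - 9 2 8


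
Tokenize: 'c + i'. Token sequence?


Scan left to right, longest-match per lexeme
Tokens: ID(c), OP(+), ID(i)


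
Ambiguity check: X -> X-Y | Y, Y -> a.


precedence layered via separate nonterminal Y: deterministic
Unambiguous


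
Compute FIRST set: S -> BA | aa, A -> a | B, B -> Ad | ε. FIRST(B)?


Per alternative of B: FIRST(Ad) = {a, d}; FIRST(ε) = {ε}
FIRST(B) = {a, d, ε}


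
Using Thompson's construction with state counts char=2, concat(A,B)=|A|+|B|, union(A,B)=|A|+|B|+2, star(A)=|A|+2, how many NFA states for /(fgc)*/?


Syntax tree has 3 char leaf(s), 0 union(s), 1 star(s)
chars contribute 3×2 = 6; each union adds +2; each star adds +2
Total: 6 + 0 + 2 = 8 states


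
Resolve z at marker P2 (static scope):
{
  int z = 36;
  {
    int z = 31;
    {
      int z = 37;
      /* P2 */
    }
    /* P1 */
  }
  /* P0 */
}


z declared in the same block as P2
z = 37


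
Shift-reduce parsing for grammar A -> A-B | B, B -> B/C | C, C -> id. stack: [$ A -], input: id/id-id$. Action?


no handle ('A-' is not any RHS); shift 'id'
Action: shift


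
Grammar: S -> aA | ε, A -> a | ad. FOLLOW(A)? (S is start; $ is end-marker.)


$ ∈ FOLLOW(S). For each A -> αBβ: add FIRST(β)\{ε} to FOLLOW(B); if β nullable, add FOLLOW(A).
FOLLOW(A) = {$}


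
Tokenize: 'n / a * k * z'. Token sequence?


Scan left to right, longest-match per lexeme
Tokens: ID(n), OP(/), ID(a), OP(*), ID(k), OP(*), ID(z)


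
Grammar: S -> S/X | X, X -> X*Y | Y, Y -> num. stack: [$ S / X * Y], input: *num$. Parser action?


handle 'X*Y' on top
Action: reduce (X -> X*Y)


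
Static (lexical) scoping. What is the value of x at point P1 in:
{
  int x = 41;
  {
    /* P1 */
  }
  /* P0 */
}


P1's block does not declare x; resolves to the enclosing declaration at depth 0
x = 41


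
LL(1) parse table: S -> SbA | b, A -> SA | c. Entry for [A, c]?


For [A, c]: 'c' ∈ FIRST(c)
Entry: A -> c


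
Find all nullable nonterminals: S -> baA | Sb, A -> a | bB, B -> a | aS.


A nonterminal is nullable iff some alternative derives ε (directly, or every symbol in it is nullable)
Nullable: {}


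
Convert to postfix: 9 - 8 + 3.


Left to right (same or higher precedence on left)
Postfix: 9 8 - 3 +


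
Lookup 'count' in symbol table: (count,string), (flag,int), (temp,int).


Lookup 'count' → type string


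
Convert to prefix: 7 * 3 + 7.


left-to-right (same/higher precedence on left): tree is (+ (* 7 3) 7)
Prefix: + * 7 3 7


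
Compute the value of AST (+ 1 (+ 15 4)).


Evaluate inner: (+ 15 4) = 19
Evaluate root: (+ 1 19) = 20
Result: 20


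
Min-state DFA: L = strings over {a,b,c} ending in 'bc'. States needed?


Track the longest suffix of input matching a prefix of 'bc': 3 classes (prefixes of length 0..2)
Minimal DFA: 3 states


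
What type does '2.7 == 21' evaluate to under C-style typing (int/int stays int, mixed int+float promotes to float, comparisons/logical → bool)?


Operand types: float == int
Rule: comparison yields bool
Result type: bool


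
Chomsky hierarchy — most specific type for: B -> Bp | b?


Left-linear: every RHS is a terminal or one nonterminal followed by a terminal
Classification: Type 3 (Regular)


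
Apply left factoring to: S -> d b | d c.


Common prefix: 'd'
Factored: S -> d S', S' -> b | c


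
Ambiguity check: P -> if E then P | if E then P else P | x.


dangling else: 'if E then if E then x else x' parses two ways
Ambiguous


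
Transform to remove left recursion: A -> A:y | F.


Left-recursive alternatives: A:y; non-recursive: F
Introduce A': A -> FA', A' -> :yA' | ε


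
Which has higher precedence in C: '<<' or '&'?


'<<' is shift (level 8); '&' is bitwise AND (level 5)
Higher level binds tighter
'<<' has higher precedence than '&'


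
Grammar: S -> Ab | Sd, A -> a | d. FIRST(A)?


Per alternative of A: FIRST(a) = {a}; FIRST(d) = {d}
FIRST(A) = {a, d}


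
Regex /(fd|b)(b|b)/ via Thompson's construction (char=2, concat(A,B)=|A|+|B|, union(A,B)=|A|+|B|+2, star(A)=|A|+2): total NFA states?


Syntax tree has 5 char leaf(s), 2 union(s), 0 star(s)
chars contribute 5×2 = 10; each union adds +2; each star adds +2
Total: 10 + 4 + 0 = 14 states


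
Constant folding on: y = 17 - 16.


17 - 16 = 1 at compile time
Optimized: y = 1


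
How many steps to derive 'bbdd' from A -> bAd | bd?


Derivation: A => bAd => bbdd
Steps: 2


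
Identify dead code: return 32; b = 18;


statement follows a return and is unreachable
Dead: 'b = 18'


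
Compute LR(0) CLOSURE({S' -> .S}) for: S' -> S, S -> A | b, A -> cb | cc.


Start: S' -> .S
For each item with dot before a nonterminal B, add B -> .γ for every B-production
Closure: [S' -> .S, S -> .A, S -> .b, A -> .cb, A -> .cc]


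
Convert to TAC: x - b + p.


Break into single-operator statements:
t1 = x - b
t2 = t1 + p


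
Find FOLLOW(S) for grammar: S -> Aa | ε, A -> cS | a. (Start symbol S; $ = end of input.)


$ ∈ FOLLOW(S). For each A -> αBβ: add FIRST(β)\{ε} to FOLLOW(B); if β nullable, add FOLLOW(A).
FOLLOW(S) = {$, a}


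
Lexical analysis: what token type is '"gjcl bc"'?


Pattern: double-quoted sequence
Type: STRING_LITERAL


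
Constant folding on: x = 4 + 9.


4 + 9 = 13 at compile time
Optimized: x = 13


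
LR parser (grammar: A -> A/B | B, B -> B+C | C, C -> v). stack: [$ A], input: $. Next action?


start symbol A on stack, input exhausted
Action: accept


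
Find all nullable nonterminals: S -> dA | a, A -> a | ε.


A nonterminal is nullable iff some alternative derives ε (directly, or every symbol in it is nullable)
Nullable: {A}


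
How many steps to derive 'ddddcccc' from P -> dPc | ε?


Derivation: P => dPc => ddPcc => dddPccc => ddddPcccc => ddddcccc
Steps: 5


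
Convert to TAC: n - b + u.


Break into single-operator statements:
t1 = n - b
t2 = t1 + u


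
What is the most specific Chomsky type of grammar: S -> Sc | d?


Left-linear: every RHS is a terminal or one nonterminal followed by a terminal
Classification: Type 3 (Regular)


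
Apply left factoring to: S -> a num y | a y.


Common prefix: 'a'
Factored: S -> a S', S' -> num y | y


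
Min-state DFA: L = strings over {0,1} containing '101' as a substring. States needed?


KMP-style automaton: 3 progress states + 1 absorbing accept = 4
Minimal DFA: 4 states


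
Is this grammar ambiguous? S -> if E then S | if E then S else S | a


dangling else: 'if E then if E then a else a' parses two ways
Ambiguous


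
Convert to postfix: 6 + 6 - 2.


Left to right (same or higher precedence on left)
Postfix: 6 6 + 2 -


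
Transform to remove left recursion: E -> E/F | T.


Left-recursive alternatives: E/F; non-recursive: T
Introduce E': E -> TE', E' -> /FE' | ε


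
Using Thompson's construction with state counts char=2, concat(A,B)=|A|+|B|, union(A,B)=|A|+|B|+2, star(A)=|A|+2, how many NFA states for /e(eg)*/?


Syntax tree has 3 char leaf(s), 0 union(s), 1 star(s)
chars contribute 3×2 = 6; each union adds +2; each star adds +2
Total: 6 + 0 + 2 = 8 states


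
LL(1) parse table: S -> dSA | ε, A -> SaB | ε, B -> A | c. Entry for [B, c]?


For [B, c]: 'c' ∈ FIRST(c)
Entry: B -> c


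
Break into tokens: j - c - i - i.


Scan left to right, longest-match per lexeme
Tokens: ID(j), OP(-), ID(c), OP(-), ID(i), OP(-), ID(i)


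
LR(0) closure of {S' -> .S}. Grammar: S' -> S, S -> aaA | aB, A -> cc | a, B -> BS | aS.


Start: S' -> .S
For each item with dot before a nonterminal B, add B -> .γ for every B-production
Closure: [S' -> .S, S -> .aaA, S -> .aB]


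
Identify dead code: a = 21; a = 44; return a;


first assignment to a is overwritten before any read
Dead: 'a = 21'


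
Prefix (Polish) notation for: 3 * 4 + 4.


left-to-right (same/higher precedence on left): tree is (+ (* 3 4) 4)
Prefix: + * 3 4 4


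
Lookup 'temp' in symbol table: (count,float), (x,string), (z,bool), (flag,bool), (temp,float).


Lookup 'temp' → type float


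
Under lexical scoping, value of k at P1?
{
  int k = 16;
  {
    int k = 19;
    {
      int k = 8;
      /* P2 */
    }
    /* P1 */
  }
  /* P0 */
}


k declared in the same block as P1
k = 19


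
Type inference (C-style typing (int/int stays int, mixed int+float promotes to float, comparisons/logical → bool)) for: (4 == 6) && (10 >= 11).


Operand types: bool && bool
Rule: logical operators take bool operands and yield bool
Result type: bool


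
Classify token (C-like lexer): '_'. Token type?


Pattern: letter/underscore followed by alphanumerics, not a keyword
Type: IDENTIFIER


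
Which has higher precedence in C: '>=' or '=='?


'>=' is relational (level 7); '==' is equality (level 6)
Higher level binds tighter
'>=' has higher precedence than '=='


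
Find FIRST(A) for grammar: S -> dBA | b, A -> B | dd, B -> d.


Per alternative of A: FIRST(B) = {d}; FIRST(dd) = {d}
FIRST(A) = {d}


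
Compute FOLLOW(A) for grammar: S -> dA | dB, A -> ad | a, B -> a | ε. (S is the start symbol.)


$ ∈ FOLLOW(S). For each A -> αBβ: add FIRST(β)\{ε} to FOLLOW(B); if β nullable, add FOLLOW(A).
FOLLOW(A) = {$}


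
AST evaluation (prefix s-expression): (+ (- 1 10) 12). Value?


Evaluate inner: (- 1 10) = -9
Evaluate root: (+ -9 12) = 3
Result: 3


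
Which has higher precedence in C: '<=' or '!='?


'<=' is relational (level 7); '!=' is equality (level 6)
Higher level binds tighter
'<=' has higher precedence than '!='


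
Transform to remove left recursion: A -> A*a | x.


Left-recursive alternatives: A*a; non-recursive: x
Introduce A': A -> xA', A' -> *aA' | ε


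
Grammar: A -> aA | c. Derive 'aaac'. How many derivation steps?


Derivation: A => aA => aaA => aaaA => aaac
Steps: 4


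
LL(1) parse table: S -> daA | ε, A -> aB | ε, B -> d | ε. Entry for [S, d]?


For [S, d]: 'd' ∈ FIRST(daA)
Entry: S -> daA


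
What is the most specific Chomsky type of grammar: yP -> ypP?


LHS has context (more than one symbol) and |LHS| ≤ |RHS|
Classification: Type 1 (Context-Sensitive)


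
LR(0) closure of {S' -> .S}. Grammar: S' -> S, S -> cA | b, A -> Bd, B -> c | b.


Start: S' -> .S
For each item with dot before a nonterminal B, add B -> .γ for every B-production
Closure: [S' -> .S, S -> .cA, S -> .b]


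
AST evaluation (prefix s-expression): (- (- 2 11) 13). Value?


Evaluate inner: (- 2 11) = -9
Evaluate root: (- -9 13) = -22
Result: -22


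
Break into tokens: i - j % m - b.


Scan left to right, longest-match per lexeme
Tokens: ID(i), OP(-), ID(j), OP(%), ID(m), OP(-), ID(b)


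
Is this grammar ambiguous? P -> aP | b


right-linear, alternatives start with distinct terminals 'a' vs 'b': unique leftmost derivation
Unambiguous


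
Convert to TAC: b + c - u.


Break into single-operator statements:
t1 = b + c
t2 = t1 - u


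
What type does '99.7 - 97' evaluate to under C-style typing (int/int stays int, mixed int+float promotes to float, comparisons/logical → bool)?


Operand types: float - int
Rule: mixed int/float promotes to float; int/int stays int
Result type: float


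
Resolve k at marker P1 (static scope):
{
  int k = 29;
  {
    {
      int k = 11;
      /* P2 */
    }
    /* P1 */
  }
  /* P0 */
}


P1's block does not declare k; resolves to the enclosing declaration at depth 0
k = 29


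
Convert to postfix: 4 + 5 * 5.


* has higher precedence, evaluate 5*5 first
Postfix: 4 5 5 * +


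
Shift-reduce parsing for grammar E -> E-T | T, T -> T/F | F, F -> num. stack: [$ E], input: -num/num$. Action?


shift '-' to continue E -> E-T
Action: shift


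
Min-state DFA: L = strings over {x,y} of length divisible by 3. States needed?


Track length mod 3: states 0..2, accept at 0
Minimal DFA: 3 states


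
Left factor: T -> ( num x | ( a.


Common prefix: '('
Factored: T -> ( T', T' -> num x | a


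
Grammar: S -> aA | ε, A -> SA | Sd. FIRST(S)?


Per alternative of S: FIRST(aA) = {a}; FIRST(ε) = {ε}
FIRST(S) = {a, ε}


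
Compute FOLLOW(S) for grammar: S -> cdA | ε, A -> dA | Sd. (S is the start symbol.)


$ ∈ FOLLOW(S). For each A -> αBβ: add FIRST(β)\{ε} to FOLLOW(B); if β nullable, add FOLLOW(A).
FOLLOW(S) = {$, d}


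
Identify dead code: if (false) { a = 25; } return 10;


condition is constant false, so the whole block is unreachable
Dead: 'if (false) { a = 25; }'


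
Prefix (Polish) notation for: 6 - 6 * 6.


'*' binds tighter: tree is (- 6 (* 6 6))
Prefix: - 6 * 6 6


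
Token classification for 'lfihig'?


Pattern: letter/underscore followed by alphanumerics, not a keyword
Type: IDENTIFIER


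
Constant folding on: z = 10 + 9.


10 + 9 = 19 at compile time
Optimized: z = 19


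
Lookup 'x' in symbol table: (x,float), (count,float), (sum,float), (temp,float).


Lookup 'x' → type float


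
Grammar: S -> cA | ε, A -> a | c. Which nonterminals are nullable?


A nonterminal is nullable iff some alternative derives ε (directly, or every symbol in it is nullable)
Nullable: {S}


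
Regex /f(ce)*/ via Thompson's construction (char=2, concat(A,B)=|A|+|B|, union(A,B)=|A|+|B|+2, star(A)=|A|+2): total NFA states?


Syntax tree has 3 char leaf(s), 0 union(s), 1 star(s)
chars contribute 3×2 = 6; each union adds +2; each star adds +2
Total: 6 + 0 + 2 = 8 states


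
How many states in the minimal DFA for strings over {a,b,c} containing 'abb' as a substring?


KMP-style automaton: 3 progress states + 1 absorbing accept = 4
Minimal DFA: 4 states


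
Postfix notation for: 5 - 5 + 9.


Left to right (same or higher precedence on left)
Postfix: 5 5 - 9 +


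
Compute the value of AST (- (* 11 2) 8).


Evaluate inner: (* 11 2) = 22
Evaluate root: (- 22 8) = 14
Result: 14


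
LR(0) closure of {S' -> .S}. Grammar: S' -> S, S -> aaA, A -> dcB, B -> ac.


Start: S' -> .S
For each item with dot before a nonterminal B, add B -> .γ for every B-production
Closure: [S' -> .S, S -> .aaA]


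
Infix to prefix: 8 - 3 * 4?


'*' binds tighter: tree is (- 8 (* 3 4))
Prefix: - 8 * 3 4


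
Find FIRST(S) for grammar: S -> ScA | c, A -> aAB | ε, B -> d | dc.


Per alternative of S: FIRST(ScA) = {c}; FIRST(c) = {c}
FIRST(S) = {c}


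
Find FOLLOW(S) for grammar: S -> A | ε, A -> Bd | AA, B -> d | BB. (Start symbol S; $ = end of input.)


$ ∈ FOLLOW(S). For each A -> αBβ: add FIRST(β)\{ε} to FOLLOW(B); if β nullable, add FOLLOW(A).
FOLLOW(S) = {$}


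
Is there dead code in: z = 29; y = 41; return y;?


z is assigned but never read
Dead: 'z = 29'


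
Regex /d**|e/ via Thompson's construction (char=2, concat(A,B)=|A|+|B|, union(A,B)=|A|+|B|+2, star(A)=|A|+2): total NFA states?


Syntax tree has 2 char leaf(s), 1 union(s), 2 star(s)
chars contribute 2×2 = 4; each union adds +2; each star adds +2
Total: 4 + 2 + 4 = 10 states


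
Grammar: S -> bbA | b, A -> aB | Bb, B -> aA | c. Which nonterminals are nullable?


A nonterminal is nullable iff some alternative derives ε (directly, or every symbol in it is nullable)
Nullable: {}


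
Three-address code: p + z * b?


Break into single-operator statements:
t1 = z * b
t2 = p + t1


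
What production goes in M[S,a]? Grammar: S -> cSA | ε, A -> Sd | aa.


For [S, a]: ε is nullable and 'a' ∈ FOLLOW(S)
Entry: S -> ε


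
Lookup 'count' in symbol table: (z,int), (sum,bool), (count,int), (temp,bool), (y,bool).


Lookup 'count' → type int


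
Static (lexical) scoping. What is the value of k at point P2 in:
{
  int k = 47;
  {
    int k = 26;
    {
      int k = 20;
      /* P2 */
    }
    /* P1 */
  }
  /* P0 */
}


k declared in the same block as P2
k = 20


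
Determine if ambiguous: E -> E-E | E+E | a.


'a-a+a' has two parse trees (no precedence encoded between - and +)
Ambiguous


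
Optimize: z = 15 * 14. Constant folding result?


15 * 14 = 210 at compile time
Optimized: z = 210


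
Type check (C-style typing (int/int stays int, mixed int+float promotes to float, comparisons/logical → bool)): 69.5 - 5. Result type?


Operand types: float - int
Rule: mixed int/float promotes to float; int/int stays int
Result type: float


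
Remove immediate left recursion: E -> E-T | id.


Left-recursive alternatives: E-T; non-recursive: id
Introduce E': E -> idE', E' -> -TE' | ε


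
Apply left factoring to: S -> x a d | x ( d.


Common prefix: 'x'
Factored: S -> x S', S' -> a d | ( d


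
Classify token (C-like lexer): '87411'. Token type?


Pattern: digits only
Type: INTEGER_LITERAL


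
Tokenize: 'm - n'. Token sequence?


Scan left to right, longest-match per lexeme
Tokens: ID(m), OP(-), ID(n)


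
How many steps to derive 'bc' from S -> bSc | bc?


Derivation: S => bc
Steps: 1


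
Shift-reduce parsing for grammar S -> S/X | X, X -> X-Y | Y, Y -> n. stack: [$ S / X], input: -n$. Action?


'-' can extend X; shift to build X -> X-Y
Action: shift


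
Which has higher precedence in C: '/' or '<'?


'/' is multiplicative (level 10); '<' is relational (level 7)
Higher level binds tighter
'/' has higher precedence than '<'


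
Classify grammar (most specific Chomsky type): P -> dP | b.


Right-linear: every RHS is a terminal or a terminal followed by one nonterminal
Classification: Type 3 (Regular)


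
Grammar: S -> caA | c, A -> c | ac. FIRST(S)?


Per alternative of S: FIRST(caA) = {c}; FIRST(c) = {c}
FIRST(S) = {c}


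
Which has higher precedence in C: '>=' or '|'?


'>=' is relational (level 7); '|' is bitwise OR (level 3)
Higher level binds tighter
'>=' has higher precedence than '|'


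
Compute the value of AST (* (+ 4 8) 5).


Evaluate inner: (+ 4 8) = 12
Evaluate root: (* 12 5) = 60
Result: 60


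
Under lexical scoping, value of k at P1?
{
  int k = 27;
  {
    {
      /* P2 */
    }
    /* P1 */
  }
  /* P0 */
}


P1's block does not declare k; resolves to the enclosing declaration at depth 0
k = 27


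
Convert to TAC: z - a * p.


Break into single-operator statements:
t1 = a * p
t2 = z - t1


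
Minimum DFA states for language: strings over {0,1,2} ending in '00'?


Track the longest suffix of input matching a prefix of '00': 3 classes (prefixes of length 0..2)
Minimal DFA: 3 states


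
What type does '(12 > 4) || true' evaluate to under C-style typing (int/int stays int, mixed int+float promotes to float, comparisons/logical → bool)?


Operand types: bool || bool
Rule: logical operators take bool operands and yield bool
Result type: bool


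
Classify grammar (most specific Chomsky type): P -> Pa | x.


Left-linear: every RHS is a terminal or one nonterminal followed by a terminal
Classification: Type 3 (Regular)


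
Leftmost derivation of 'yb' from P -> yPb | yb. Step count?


Derivation: P => yb
Steps: 1


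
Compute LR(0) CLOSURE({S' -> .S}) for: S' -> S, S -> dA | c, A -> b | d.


Start: S' -> .S
For each item with dot before a nonterminal B, add B -> .γ for every B-production
Closure: [S' -> .S, S -> .dA, S -> .c]


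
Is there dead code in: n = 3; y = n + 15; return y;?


n is read by y's definition; y is returned
No dead code


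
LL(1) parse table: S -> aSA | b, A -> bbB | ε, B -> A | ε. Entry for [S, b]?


For [S, b]: 'b' ∈ FIRST(b)
Entry: S -> b


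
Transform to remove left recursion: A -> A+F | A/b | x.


Left-recursive alternatives: A+F, A/b; non-recursive: x
Introduce A': A -> xA', A' -> +FA' | /bA' | ε


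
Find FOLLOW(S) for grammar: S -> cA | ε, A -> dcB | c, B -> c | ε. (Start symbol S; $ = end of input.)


$ ∈ FOLLOW(S). For each A -> αBβ: add FIRST(β)\{ε} to FOLLOW(B); if β nullable, add FOLLOW(A).
FOLLOW(S) = {$}


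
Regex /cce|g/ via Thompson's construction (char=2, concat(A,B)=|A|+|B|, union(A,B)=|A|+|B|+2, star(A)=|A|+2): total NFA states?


Syntax tree has 4 char leaf(s), 1 union(s), 0 star(s)
chars contribute 4×2 = 8; each union adds +2; each star adds +2
Total: 8 + 2 + 0 = 10 states


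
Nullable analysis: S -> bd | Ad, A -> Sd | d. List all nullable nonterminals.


A nonterminal is nullable iff some alternative derives ε (directly, or every symbol in it is nullable)
Nullable: {}


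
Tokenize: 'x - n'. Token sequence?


Scan left to right, longest-match per lexeme
Tokens: ID(x), OP(-), ID(n)


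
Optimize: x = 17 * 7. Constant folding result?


17 * 7 = 119 at compile time
Optimized: x = 119


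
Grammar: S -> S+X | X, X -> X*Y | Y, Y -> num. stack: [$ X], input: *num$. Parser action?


shift '*' to continue X -> X*Y
Action: shift


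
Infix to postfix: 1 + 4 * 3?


* has higher precedence, evaluate 4*3 first
Postfix: 1 4 3 * +


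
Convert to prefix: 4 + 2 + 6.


left-to-right (same/higher precedence on left): tree is (+ (+ 4 2) 6)
Prefix: + + 4 2 6


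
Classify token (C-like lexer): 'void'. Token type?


Pattern: reserved word
Type: KEYWORD


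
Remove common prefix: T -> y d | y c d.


Common prefix: 'y'
Factored: T -> y T', T' -> d | c d


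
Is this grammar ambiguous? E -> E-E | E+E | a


'a-a+a' has two parse trees (no precedence encoded between - and +)
Ambiguous


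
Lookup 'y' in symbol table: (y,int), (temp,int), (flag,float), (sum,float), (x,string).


Lookup 'y' → type int


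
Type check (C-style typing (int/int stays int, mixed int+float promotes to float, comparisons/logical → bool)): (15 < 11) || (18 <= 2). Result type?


Operand types: bool || bool
Rule: logical operators take bool operands and yield bool
Result type: bool


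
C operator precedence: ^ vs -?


'-' is additive (level 9); '^' is bitwise XOR (level 4)
Higher level binds tighter
'-' has higher precedence than '^'


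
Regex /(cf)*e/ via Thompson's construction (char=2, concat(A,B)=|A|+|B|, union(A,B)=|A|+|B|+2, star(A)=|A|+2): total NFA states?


Syntax tree has 3 char leaf(s), 0 union(s), 1 star(s)
chars contribute 3×2 = 6; each union adds +2; each star adds +2
Total: 6 + 0 + 2 = 8 states


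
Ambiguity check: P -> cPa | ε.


balanced c^n…a^n: each string has a unique parse
Unambiguous


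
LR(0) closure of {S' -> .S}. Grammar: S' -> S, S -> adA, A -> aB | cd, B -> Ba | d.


Start: S' -> .S
For each item with dot before a nonterminal B, add B -> .γ for every B-production
Closure: [S' -> .S, S -> .adA]


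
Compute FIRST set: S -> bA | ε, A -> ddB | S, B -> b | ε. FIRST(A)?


Per alternative of A: FIRST(ddB) = {d}; FIRST(S) = {b, ε}
FIRST(A) = {b, d, ε}


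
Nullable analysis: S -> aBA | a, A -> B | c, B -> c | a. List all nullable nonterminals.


A nonterminal is nullable iff some alternative derives ε (directly, or every symbol in it is nullable)
Nullable: {}
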